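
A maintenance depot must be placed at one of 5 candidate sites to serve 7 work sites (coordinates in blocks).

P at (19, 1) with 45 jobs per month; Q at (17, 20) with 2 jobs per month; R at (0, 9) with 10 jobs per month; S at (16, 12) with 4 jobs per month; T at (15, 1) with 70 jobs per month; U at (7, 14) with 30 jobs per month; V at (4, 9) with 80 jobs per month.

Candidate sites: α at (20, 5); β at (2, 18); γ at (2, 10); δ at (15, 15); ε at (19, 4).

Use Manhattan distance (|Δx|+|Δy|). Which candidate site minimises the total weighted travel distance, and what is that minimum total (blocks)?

ε, total 3205 blocks

Total weighted distance at each candidate:
  α (20, 5): total = 3435
  β (2, 18): total = 5004
  γ (2, 10): total = 3364
  δ (15, 15): total = 3660
  ε (19, 4): total = 3205
Minimum is at ε with total 3205 blocks.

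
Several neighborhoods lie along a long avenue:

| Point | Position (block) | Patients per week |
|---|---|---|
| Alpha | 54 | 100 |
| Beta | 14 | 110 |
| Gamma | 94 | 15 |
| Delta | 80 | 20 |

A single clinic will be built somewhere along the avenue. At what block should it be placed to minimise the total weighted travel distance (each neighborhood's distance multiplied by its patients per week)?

x = 54

For a sum of weighted absolute distances on a line, the optimum is the weighted median (not the mean). Total weight W = 245; half-weight = 122.5.
Sort by position and accumulate weight:
  block 14 (Beta, w=110) → cum 110
  block 54 (Alpha, w=100) → cum 210  ≥ 122.5 → median here
  block 80 (Delta, w=20) → cum 230
  block 94 (Gamma, w=15) → cum 245
Optimal location: block 54.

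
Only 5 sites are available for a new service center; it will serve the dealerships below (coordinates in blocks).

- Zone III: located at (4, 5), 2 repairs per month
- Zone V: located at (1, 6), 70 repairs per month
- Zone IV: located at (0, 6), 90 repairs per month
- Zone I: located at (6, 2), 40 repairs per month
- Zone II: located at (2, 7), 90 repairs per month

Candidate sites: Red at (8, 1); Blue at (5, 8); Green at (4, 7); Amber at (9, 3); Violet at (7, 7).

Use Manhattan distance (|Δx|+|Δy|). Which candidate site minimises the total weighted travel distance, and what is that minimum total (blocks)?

Total weighted distance at each candidate:
  Red (8, 1): total = 3226
  Blue (5, 8): total = 1698
  Green (4, 7): total = 1194
  Amber (9, 3): total = 3014
  Violet (7, 7): total = 1910
Minimum is at Green with total 1194 blocks.

Green, total 1194 blocks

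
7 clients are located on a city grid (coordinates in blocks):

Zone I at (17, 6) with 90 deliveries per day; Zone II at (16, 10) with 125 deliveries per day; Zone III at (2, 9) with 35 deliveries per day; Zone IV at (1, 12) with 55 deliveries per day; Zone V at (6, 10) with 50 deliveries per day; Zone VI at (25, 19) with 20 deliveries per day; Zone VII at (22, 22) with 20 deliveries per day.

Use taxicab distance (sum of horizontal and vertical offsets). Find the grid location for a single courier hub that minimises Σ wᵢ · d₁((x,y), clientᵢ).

(16, 10)

Manhattan distance separates: Σwᵢ(|x−xᵢ|+|y−yᵢ|) = Σwᵢ|x−xᵢ| + Σwᵢ|y−yᵢ|, so x and y are optimised independently as 1-D weighted medians.
Total weight W = 395; half = 197.5.
x-coordinate, sorted with cumulative weight:
  x=1 (Zone IV, w=55) cum 55
  x=2 (Zone III, w=35) cum 90
  x=6 (Zone V, w=50) cum 140
  x=16 (Zone II, w=125) cum 265  ← median
  x=17 (Zone I, w=90) cum 355
  x=22 (Zone VII, w=20) cum 375
  x=25 (Zone VI, w=20) cum 395
⇒ x* = 16
y-coordinate, sorted with cumulative weight:
  y=6 (Zone I, w=90) cum 90
  y=9 (Zone III, w=35) cum 125
  y=10 (Zone II, w=125) cum 250  ← median
  y=10 (Zone V, w=50) cum 300
  y=12 (Zone IV, w=55) cum 355
  y=19 (Zone VI, w=20) cum 375
  y=22 (Zone VII, w=20) cum 395
⇒ y* = 10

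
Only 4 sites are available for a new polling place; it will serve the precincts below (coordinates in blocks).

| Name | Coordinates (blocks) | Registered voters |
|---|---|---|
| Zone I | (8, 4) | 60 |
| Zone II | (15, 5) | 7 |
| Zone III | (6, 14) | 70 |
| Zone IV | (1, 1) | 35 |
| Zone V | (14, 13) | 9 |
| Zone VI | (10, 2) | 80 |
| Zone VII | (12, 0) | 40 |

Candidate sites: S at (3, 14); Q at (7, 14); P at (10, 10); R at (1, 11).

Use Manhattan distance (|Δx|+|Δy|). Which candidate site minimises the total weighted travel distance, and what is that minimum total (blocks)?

P, total 2923 blocks

Total weighted distance at each candidate:
  S (3, 14): total = 4330
  Q (7, 14): total = 3546
  P (10, 10): total = 2923
  R (1, 11): total = 4345
Minimum is at P with total 2923 blocks.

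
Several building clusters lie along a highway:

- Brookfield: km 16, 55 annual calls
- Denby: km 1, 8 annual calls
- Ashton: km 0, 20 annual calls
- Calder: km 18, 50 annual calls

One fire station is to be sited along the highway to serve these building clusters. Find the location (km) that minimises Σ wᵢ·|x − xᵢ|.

For a sum of weighted absolute distances on a line, the optimum is the weighted median (not the mean). Total weight W = 133; half-weight = 66.5.
Sort by position and accumulate weight:
  km 0 (Ashton, w=20) → cum 20
  km 1 (Denby, w=8) → cum 28
  km 16 (Brookfield, w=55) → cum 83  ≥ 66.5 → median here
  km 18 (Calder, w=50) → cum 133
Optimal location: km 16.

x = 16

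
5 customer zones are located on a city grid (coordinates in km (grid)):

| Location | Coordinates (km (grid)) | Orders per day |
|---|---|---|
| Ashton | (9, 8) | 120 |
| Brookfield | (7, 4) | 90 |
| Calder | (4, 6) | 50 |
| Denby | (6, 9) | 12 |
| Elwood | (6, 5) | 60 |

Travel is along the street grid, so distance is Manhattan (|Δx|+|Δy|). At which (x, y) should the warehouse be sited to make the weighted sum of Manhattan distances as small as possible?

Manhattan distance separates: Σwᵢ(|x−xᵢ|+|y−yᵢ|) = Σwᵢ|x−xᵢ| + Σwᵢ|y−yᵢ|, so x and y are optimised independently as 1-D weighted medians.
Total weight W = 332; half = 166.
x-coordinate, sorted with cumulative weight:
  x=4 (Calder, w=50) cum 50
  x=6 (Denby, w=12) cum 62
  x=6 (Elwood, w=60) cum 122
  x=7 (Brookfield, w=90) cum 212  ← median
  x=9 (Ashton, w=120) cum 332
⇒ x* = 7
y-coordinate, sorted with cumulative weight:
  y=4 (Brookfield, w=90) cum 90
  y=5 (Elwood, w=60) cum 150
  y=6 (Calder, w=50) cum 200  ← median
  y=8 (Ashton, w=120) cum 320
  y=9 (Denby, w=12) cum 332
⇒ y* = 6

(7, 6)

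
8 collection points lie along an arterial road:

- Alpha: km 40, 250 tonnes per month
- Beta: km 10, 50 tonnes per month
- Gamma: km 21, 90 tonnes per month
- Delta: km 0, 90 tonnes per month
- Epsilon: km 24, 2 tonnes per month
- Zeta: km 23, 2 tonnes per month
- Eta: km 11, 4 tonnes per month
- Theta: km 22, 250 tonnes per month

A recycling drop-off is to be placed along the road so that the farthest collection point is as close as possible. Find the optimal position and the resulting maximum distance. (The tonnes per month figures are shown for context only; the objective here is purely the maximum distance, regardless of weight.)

The 1-center on a line is the midpoint of the two extreme points: leftmost at 0, rightmost at 40.
Optimal location = (0 + 40)/2 = 20; maximum distance = (40 − 0)/2 = 20.

location 20, max distance 20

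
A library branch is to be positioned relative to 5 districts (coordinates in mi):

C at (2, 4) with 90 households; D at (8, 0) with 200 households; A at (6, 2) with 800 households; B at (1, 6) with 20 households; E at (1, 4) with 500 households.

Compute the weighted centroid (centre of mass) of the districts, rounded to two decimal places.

(4.41, 2.53)

The minimiser of Σwᵢ‖p−pᵢ‖² is the weighted centroid p* = (Σwᵢpᵢ)/(Σwᵢ).
Σwᵢ = 1610.
Σwᵢxᵢ = 90·2 + 200·8 + 800·6 + 20·1 + 500·1 = 7100.
Σwᵢyᵢ = 90·4 + 200·0 + 800·2 + 20·6 + 500·4 = 4080.
x* = 7100/1610 = 4.41, y* = 4080/1610 = 2.53.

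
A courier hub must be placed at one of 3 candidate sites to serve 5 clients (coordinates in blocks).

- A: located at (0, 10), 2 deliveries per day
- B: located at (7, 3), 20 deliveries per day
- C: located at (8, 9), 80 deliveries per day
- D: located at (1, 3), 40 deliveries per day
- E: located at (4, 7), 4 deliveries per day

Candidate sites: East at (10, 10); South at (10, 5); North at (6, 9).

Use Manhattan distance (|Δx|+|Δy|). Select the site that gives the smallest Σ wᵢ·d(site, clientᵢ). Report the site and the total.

North, total 770 blocks

Total weighted distance at each candidate:
  East (10, 10): total = 1136
  South (10, 5): total = 1082
  North (6, 9): total = 770
Minimum is at North with total 770 blocks.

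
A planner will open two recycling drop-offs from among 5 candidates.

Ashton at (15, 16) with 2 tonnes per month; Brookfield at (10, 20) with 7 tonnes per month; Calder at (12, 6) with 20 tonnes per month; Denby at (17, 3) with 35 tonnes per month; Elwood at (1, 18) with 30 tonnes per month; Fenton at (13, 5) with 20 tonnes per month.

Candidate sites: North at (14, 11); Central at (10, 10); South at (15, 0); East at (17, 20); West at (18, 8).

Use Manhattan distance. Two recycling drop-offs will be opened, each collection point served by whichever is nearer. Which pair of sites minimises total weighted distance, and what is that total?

{Central, South}, total 1037

Evaluate every pair (each demand assigned to the nearer of the two):
  {Central, South}: total = 1037
  {Central, West}: total = 1092
  {South, East}: total = 1096
  {East, West}: total = 1131
  {North, South}: total = 1158
  {North, West}: total = 1193
  {North, Central}: total = 1237
  {North, East}: total = 1266
  {Central, East}: total = 1341
  {South, West}: total = 1447
Best pair: {Central, South} with total 1037.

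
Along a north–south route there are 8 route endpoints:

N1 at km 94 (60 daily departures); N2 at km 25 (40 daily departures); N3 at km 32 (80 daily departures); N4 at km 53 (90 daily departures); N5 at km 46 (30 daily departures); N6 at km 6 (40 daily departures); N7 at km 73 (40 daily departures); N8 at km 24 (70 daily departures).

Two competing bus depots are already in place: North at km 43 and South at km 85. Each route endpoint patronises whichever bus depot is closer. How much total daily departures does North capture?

350

The indifferent point is the midpoint (43+85)/2 = 64; route endpoints left of it (closer to North at 43) go to North, those right go to South.
  N6 at 6 (w=40) → North
  N8 at 24 (w=70) → North
  N2 at 25 (w=40) → North
  N3 at 32 (w=80) → North
  N5 at 46 (w=30) → North
  N4 at 53 (w=90) → North
  N7 at 73 (w=40) → South
  N1 at 94 (w=60) → South
North captures 350; South captures 100.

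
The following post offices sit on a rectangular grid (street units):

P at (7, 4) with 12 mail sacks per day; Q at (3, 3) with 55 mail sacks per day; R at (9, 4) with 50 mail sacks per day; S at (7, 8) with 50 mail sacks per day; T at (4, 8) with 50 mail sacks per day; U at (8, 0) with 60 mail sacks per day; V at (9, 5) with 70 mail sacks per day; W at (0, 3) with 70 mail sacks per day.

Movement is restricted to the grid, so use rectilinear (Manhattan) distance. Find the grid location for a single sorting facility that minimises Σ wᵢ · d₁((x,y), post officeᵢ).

(7, 4)

Manhattan distance separates: Σwᵢ(|x−xᵢ|+|y−yᵢ|) = Σwᵢ|x−xᵢ| + Σwᵢ|y−yᵢ|, so x and y are optimised independently as 1-D weighted medians.
Total weight W = 417; half = 208.5.
x-coordinate, sorted with cumulative weight:
  x=0 (W, w=70) cum 70
  x=3 (Q, w=55) cum 125
  x=4 (T, w=50) cum 175
  x=7 (P, w=12) cum 187
  x=7 (S, w=50) cum 237  ← median
  x=8 (U, w=60) cum 297
  x=9 (R, w=50) cum 347
  x=9 (V, w=70) cum 417
⇒ x* = 7
y-coordinate, sorted with cumulative weight:
  y=0 (U, w=60) cum 60
  y=3 (Q, w=55) cum 115
  y=3 (W, w=70) cum 185
  y=4 (P, w=12) cum 197
  y=4 (R, w=50) cum 247  ← median
  y=5 (V, w=70) cum 317
  y=8 (S, w=50) cum 367
  y=8 (T, w=50) cum 417
⇒ y* = 4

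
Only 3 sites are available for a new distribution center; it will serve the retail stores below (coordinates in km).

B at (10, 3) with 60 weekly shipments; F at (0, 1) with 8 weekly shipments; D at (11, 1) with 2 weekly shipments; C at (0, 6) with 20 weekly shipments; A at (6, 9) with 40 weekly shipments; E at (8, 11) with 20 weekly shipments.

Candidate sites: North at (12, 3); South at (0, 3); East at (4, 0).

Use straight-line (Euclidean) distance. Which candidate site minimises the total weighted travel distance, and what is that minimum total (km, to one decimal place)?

Total weighted distance at each candidate:
  North (12, 3): total = 987.5
  South (0, 3): total = 1264.0
  East (4, 0): total = 1196.7
Minimum is at North with total 987.5 km.

North, total 987.5 km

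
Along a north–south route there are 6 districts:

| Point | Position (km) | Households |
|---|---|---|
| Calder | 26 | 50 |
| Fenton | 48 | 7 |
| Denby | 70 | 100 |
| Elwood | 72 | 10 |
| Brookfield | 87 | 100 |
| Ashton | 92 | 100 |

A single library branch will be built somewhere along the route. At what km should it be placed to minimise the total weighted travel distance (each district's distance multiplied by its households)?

For a sum of weighted absolute distances on a line, the optimum is the weighted median (not the mean). Total weight W = 367; half-weight = 183.5.
Sort by position and accumulate weight:
  km 26 (Calder, w=50) → cum 50
  km 48 (Fenton, w=7) → cum 57
  km 70 (Denby, w=100) → cum 157
  km 72 (Elwood, w=10) → cum 167
  km 87 (Brookfield, w=100) → cum 267  ≥ 183.5 → median here
  km 92 (Ashton, w=100) → cum 367
Optimal location: km 87.

x = 87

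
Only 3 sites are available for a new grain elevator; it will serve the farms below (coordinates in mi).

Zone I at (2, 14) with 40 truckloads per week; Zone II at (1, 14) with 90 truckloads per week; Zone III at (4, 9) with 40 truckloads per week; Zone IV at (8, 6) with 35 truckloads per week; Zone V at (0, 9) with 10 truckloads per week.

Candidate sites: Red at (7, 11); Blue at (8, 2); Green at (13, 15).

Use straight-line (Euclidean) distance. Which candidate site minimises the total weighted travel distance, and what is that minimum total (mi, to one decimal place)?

Red, total 1232.5 mi

Total weighted distance at each candidate:
  Red (7, 11): total = 1232.5
  Blue (8, 2): total = 2355.8
  Green (13, 15): total = 2461.7
Minimum is at Red with total 1232.5 mi.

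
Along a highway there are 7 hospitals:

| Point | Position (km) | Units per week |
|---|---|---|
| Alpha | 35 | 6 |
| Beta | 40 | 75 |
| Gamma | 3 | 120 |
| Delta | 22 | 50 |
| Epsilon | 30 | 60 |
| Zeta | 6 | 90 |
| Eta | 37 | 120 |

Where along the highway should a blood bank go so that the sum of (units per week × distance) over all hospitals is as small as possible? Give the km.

x = 30

For a sum of weighted absolute distances on a line, the optimum is the weighted median (not the mean). Total weight W = 521; half-weight = 260.5.
Sort by position and accumulate weight:
  km 3 (Gamma, w=120) → cum 120
  km 6 (Zeta, w=90) → cum 210
  km 22 (Delta, w=50) → cum 260
  km 30 (Epsilon, w=60) → cum 320  ≥ 260.5 → median here
  km 35 (Alpha, w=6) → cum 326
  km 37 (Eta, w=120) → cum 446
  km 40 (Beta, w=75) → cum 521
Optimal location: km 30.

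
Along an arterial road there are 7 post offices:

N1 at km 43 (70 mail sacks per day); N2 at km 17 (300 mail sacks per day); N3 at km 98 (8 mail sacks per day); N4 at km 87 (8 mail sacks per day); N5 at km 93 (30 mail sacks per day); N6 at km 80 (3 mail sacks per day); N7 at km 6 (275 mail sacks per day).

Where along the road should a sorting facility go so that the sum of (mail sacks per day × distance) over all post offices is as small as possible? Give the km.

x = 17

For a sum of weighted absolute distances on a line, the optimum is the weighted median (not the mean). Total weight W = 694; half-weight = 347.
Sort by position and accumulate weight:
  km 6 (N7, w=275) → cum 275
  km 17 (N2, w=300) → cum 575  ≥ 347 → median here
  km 43 (N1, w=70) → cum 645
  km 80 (N6, w=3) → cum 648
  km 87 (N4, w=8) → cum 656
  km 93 (N5, w=30) → cum 686
  km 98 (N3, w=8) → cum 694
Optimal location: km 17.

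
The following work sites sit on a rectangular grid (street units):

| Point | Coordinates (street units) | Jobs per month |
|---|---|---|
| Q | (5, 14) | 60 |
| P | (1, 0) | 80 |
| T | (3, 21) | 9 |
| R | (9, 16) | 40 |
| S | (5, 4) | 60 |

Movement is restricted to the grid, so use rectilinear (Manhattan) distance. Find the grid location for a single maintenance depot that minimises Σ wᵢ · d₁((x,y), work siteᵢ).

Manhattan distance separates: Σwᵢ(|x−xᵢ|+|y−yᵢ|) = Σwᵢ|x−xᵢ| + Σwᵢ|y−yᵢ|, so x and y are optimised independently as 1-D weighted medians.
Total weight W = 249; half = 124.5.
x-coordinate, sorted with cumulative weight:
  x=1 (P, w=80) cum 80
  x=3 (T, w=9) cum 89
  x=5 (Q, w=60) cum 149  ← median
  x=5 (S, w=60) cum 209
  x=9 (R, w=40) cum 249
⇒ x* = 5
y-coordinate, sorted with cumulative weight:
  y=0 (P, w=80) cum 80
  y=4 (S, w=60) cum 140  ← median
  y=14 (Q, w=60) cum 200
  y=16 (R, w=40) cum 240
  y=21 (T, w=9) cum 249
⇒ y* = 4

(5, 4)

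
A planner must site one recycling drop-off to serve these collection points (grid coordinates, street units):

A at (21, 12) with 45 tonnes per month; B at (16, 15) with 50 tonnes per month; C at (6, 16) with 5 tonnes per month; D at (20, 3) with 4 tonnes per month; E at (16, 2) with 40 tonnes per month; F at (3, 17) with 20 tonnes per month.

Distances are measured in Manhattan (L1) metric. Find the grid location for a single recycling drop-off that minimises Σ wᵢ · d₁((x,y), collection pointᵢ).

Manhattan distance separates: Σwᵢ(|x−xᵢ|+|y−yᵢ|) = Σwᵢ|x−xᵢ| + Σwᵢ|y−yᵢ|, so x and y are optimised independently as 1-D weighted medians.
Total weight W = 164; half = 82.
x-coordinate, sorted with cumulative weight:
  x=3 (F, w=20) cum 20
  x=6 (C, w=5) cum 25
  x=16 (B, w=50) cum 75
  x=16 (E, w=40) cum 115  ← median
  x=20 (D, w=4) cum 119
  x=21 (A, w=45) cum 164
⇒ x* = 16
y-coordinate, sorted with cumulative weight:
  y=2 (E, w=40) cum 40
  y=3 (D, w=4) cum 44
  y=12 (A, w=45) cum 89  ← median
  y=15 (B, w=50) cum 139
  y=16 (C, w=5) cum 144
  y=17 (F, w=20) cum 164
⇒ y* = 12

(16, 12)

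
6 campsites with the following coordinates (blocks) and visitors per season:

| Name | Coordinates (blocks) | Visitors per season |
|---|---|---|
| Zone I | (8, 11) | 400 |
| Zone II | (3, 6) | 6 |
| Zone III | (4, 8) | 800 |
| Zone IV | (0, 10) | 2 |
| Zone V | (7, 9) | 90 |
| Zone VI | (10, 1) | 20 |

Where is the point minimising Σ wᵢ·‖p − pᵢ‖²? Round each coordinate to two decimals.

The minimiser of Σwᵢ‖p−pᵢ‖² is the weighted centroid p* = (Σwᵢpᵢ)/(Σwᵢ).
Σwᵢ = 1318.
Σwᵢxᵢ = 400·8 + 6·3 + 800·4 + 2·0 + 90·7 + 20·10 = 7248.
Σwᵢyᵢ = 400·11 + 6·6 + 800·8 + 2·10 + 90·9 + 20·1 = 11686.
x* = 7248/1318 = 5.50, y* = 11686/1318 = 8.87.

(5.50, 8.87)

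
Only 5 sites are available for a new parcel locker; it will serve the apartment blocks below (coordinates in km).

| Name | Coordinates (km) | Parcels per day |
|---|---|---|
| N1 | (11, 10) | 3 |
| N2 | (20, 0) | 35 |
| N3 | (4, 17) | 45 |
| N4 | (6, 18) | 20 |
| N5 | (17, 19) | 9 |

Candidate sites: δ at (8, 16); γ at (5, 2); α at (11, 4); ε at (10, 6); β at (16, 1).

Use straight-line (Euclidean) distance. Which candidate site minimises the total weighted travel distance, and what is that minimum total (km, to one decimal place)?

Total weighted distance at each candidate:
  δ (8, 16): total = 1047.6
  γ (5, 2): total = 1744.0
  α (11, 4): total = 1469.8
  ε (10, 6): total = 1370.2
  β (16, 1): total = 1631.9
Minimum is at δ with total 1047.6 km.

δ, total 1047.6 km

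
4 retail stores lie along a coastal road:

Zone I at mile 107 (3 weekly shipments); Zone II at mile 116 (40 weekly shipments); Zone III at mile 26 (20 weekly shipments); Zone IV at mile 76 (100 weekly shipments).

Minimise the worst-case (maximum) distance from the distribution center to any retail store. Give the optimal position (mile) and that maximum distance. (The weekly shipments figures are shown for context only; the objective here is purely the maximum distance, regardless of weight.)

location 71, max distance 45

The 1-center on a line is the midpoint of the two extreme points: leftmost at 26, rightmost at 116.
Optimal location = (26 + 116)/2 = 71; maximum distance = (116 − 26)/2 = 45.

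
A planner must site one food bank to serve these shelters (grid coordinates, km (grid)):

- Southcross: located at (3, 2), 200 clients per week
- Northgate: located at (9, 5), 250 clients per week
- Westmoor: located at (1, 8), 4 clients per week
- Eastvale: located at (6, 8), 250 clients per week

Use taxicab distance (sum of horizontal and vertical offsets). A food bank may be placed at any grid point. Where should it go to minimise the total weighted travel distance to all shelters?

Manhattan distance separates: Σwᵢ(|x−xᵢ|+|y−yᵢ|) = Σwᵢ|x−xᵢ| + Σwᵢ|y−yᵢ|, so x and y are optimised independently as 1-D weighted medians.
Total weight W = 704; half = 352.
x-coordinate, sorted with cumulative weight:
  x=1 (Westmoor, w=4) cum 4
  x=3 (Southcross, w=200) cum 204
  x=6 (Eastvale, w=250) cum 454  ← median
  x=9 (Northgate, w=250) cum 704
⇒ x* = 6
y-coordinate, sorted with cumulative weight:
  y=2 (Southcross, w=200) cum 200
  y=5 (Northgate, w=250) cum 450  ← median
  y=8 (Westmoor, w=4) cum 454
  y=8 (Eastvale, w=250) cum 704
⇒ y* = 5

(6, 5)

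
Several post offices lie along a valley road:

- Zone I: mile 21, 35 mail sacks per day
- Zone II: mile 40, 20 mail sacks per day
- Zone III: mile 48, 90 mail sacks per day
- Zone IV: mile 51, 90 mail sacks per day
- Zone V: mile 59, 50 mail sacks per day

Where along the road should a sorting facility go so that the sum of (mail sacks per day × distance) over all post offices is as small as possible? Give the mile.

For a sum of weighted absolute distances on a line, the optimum is the weighted median (not the mean). Total weight W = 285; half-weight = 142.5.
Sort by position and accumulate weight:
  mile 21 (Zone I, w=35) → cum 35
  mile 40 (Zone II, w=20) → cum 55
  mile 48 (Zone III, w=90) → cum 145  ≥ 142.5 → median here
  mile 51 (Zone IV, w=90) → cum 235
  mile 59 (Zone V, w=50) → cum 285
Optimal location: mile 48.

x = 48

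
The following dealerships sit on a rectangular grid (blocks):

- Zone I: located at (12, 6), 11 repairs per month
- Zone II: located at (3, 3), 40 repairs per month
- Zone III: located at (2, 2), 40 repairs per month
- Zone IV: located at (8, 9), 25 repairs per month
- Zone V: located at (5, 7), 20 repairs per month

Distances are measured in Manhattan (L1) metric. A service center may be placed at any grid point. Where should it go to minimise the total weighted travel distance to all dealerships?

Manhattan distance separates: Σwᵢ(|x−xᵢ|+|y−yᵢ|) = Σwᵢ|x−xᵢ| + Σwᵢ|y−yᵢ|, so x and y are optimised independently as 1-D weighted medians.
Total weight W = 136; half = 68.
x-coordinate, sorted with cumulative weight:
  x=2 (Zone III, w=40) cum 40
  x=3 (Zone II, w=40) cum 80  ← median
  x=5 (Zone V, w=20) cum 100
  x=8 (Zone IV, w=25) cum 125
  x=12 (Zone I, w=11) cum 136
⇒ x* = 3
y-coordinate, sorted with cumulative weight:
  y=2 (Zone III, w=40) cum 40
  y=3 (Zone II, w=40) cum 80  ← median
  y=6 (Zone I, w=11) cum 91
  y=7 (Zone V, w=20) cum 111
  y=9 (Zone IV, w=25) cum 136
⇒ y* = 3

(3, 3)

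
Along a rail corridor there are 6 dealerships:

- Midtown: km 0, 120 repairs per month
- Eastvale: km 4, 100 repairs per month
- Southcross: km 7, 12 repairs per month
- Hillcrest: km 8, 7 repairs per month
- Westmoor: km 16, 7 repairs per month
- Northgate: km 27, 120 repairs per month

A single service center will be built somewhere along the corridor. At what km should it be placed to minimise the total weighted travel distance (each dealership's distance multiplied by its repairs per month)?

x = 4

For a sum of weighted absolute distances on a line, the optimum is the weighted median (not the mean). Total weight W = 366; half-weight = 183.
Sort by position and accumulate weight:
  km 0 (Midtown, w=120) → cum 120
  km 4 (Eastvale, w=100) → cum 220  ≥ 183 → median here
  km 7 (Southcross, w=12) → cum 232
  km 8 (Hillcrest, w=7) → cum 239
  km 16 (Westmoor, w=7) → cum 246
  km 27 (Northgate, w=120) → cum 366
Optimal location: km 4.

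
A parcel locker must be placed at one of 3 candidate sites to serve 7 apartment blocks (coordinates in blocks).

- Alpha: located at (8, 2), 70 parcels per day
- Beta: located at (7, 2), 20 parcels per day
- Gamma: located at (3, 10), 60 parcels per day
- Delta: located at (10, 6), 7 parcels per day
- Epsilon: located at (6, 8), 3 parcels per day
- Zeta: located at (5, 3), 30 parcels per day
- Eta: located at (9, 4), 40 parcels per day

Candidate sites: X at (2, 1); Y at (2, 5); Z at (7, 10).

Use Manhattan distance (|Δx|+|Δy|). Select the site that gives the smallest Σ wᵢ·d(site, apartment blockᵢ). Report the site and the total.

Total weighted distance at each candidate:
  X (2, 1): total = 1884
  Y (2, 5): total = 1704
  Z (7, 10): total = 1678
Minimum is at Z with total 1678 blocks.

Z, total 1678 blocks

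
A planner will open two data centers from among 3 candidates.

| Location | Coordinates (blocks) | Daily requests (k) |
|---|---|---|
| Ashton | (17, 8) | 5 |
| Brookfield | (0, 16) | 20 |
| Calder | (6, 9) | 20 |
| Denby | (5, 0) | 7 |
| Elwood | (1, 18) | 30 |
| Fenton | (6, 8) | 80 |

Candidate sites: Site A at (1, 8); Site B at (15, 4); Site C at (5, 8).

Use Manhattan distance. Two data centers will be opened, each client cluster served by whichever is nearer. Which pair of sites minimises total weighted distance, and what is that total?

{Site A, Site C}, total 716

Evaluate every pair (each demand assigned to the nearer of the two):
  {Site A, Site C}: total = 716
  {Site B, Site C}: total = 886
  {Site A, Site B}: total = 1114
Best pair: {Site A, Site C} with total 716.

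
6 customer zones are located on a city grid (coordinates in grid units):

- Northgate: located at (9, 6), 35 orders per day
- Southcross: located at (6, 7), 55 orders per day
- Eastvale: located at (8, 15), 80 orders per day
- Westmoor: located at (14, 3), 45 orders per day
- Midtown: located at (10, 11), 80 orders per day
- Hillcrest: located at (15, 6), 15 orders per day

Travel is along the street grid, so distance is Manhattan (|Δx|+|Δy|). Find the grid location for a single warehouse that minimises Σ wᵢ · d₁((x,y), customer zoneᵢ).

Manhattan distance separates: Σwᵢ(|x−xᵢ|+|y−yᵢ|) = Σwᵢ|x−xᵢ| + Σwᵢ|y−yᵢ|, so x and y are optimised independently as 1-D weighted medians.
Total weight W = 310; half = 155.
x-coordinate, sorted with cumulative weight:
  x=6 (Southcross, w=55) cum 55
  x=8 (Eastvale, w=80) cum 135
  x=9 (Northgate, w=35) cum 170  ← median
  x=10 (Midtown, w=80) cum 250
  x=14 (Westmoor, w=45) cum 295
  x=15 (Hillcrest, w=15) cum 310
⇒ x* = 9
y-coordinate, sorted with cumulative weight:
  y=3 (Westmoor, w=45) cum 45
  y=6 (Northgate, w=35) cum 80
  y=6 (Hillcrest, w=15) cum 95
  y=7 (Southcross, w=55) cum 150
  y=11 (Midtown, w=80) cum 230  ← median
  y=15 (Eastvale, w=80) cum 310
⇒ y* = 11

(9, 11)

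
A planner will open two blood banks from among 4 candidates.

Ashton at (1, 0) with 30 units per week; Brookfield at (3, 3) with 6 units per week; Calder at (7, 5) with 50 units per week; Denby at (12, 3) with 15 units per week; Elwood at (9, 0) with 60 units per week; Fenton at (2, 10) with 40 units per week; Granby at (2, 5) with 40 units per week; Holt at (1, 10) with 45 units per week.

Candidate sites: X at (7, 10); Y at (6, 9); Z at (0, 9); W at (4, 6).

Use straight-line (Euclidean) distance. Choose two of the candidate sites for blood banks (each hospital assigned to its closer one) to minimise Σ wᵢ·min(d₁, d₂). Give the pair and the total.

{Z, W}, total 1217.6

Evaluate every pair (each demand assigned to the nearer of the two):
  {Z, W}: total = 1217.6
  {Y, W}: total = 1453.6
  {X, W}: total = 1468.4
  {Y, Z}: total = 1546.5
  {X, Z}: total = 1634.8
  {X, Y}: total = 1872.4
Best pair: {Z, W} with total 1217.6.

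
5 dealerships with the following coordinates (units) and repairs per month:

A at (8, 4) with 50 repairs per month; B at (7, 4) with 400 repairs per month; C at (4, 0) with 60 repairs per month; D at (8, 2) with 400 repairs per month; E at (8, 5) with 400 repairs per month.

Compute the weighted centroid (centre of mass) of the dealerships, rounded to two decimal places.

The minimiser of Σwᵢ‖p−pᵢ‖² is the weighted centroid p* = (Σwᵢpᵢ)/(Σwᵢ).
Σwᵢ = 1310.
Σwᵢxᵢ = 50·8 + 400·7 + 60·4 + 400·8 + 400·8 = 9840.
Σwᵢyᵢ = 50·4 + 400·4 + 60·0 + 400·2 + 400·5 = 4600.
x* = 9840/1310 = 7.51, y* = 4600/1310 = 3.51.

(7.51, 3.51)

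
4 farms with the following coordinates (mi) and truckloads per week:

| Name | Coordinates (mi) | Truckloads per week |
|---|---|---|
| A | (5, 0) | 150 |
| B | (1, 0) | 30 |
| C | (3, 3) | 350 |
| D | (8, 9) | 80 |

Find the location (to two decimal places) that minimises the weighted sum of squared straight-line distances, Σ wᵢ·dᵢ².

The minimiser of Σwᵢ‖p−pᵢ‖² is the weighted centroid p* = (Σwᵢpᵢ)/(Σwᵢ).
Σwᵢ = 610.
Σwᵢxᵢ = 150·5 + 30·1 + 350·3 + 80·8 = 2470.
Σwᵢyᵢ = 150·0 + 30·0 + 350·3 + 80·9 = 1770.
x* = 2470/610 = 4.05, y* = 1770/610 = 2.90.

(4.05, 2.90)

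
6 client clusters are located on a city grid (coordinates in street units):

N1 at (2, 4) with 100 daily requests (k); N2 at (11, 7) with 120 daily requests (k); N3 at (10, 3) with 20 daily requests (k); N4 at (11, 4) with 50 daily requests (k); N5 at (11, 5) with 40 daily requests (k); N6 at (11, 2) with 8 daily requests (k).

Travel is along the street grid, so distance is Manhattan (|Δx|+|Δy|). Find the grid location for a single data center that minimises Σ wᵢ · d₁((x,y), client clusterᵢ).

Manhattan distance separates: Σwᵢ(|x−xᵢ|+|y−yᵢ|) = Σwᵢ|x−xᵢ| + Σwᵢ|y−yᵢ|, so x and y are optimised independently as 1-D weighted medians.
Total weight W = 338; half = 169.
x-coordinate, sorted with cumulative weight:
  x=2 (N1, w=100) cum 100
  x=10 (N3, w=20) cum 120
  x=11 (N2, w=120) cum 240  ← median
  x=11 (N4, w=50) cum 290
  x=11 (N5, w=40) cum 330
  x=11 (N6, w=8) cum 338
⇒ x* = 11
y-coordinate, sorted with cumulative weight:
  y=2 (N6, w=8) cum 8
  y=3 (N3, w=20) cum 28
  y=4 (N1, w=100) cum 128
  y=4 (N4, w=50) cum 178  ← median
  y=5 (N5, w=40) cum 218
  y=7 (N2, w=120) cum 338
⇒ y* = 4

(11, 4)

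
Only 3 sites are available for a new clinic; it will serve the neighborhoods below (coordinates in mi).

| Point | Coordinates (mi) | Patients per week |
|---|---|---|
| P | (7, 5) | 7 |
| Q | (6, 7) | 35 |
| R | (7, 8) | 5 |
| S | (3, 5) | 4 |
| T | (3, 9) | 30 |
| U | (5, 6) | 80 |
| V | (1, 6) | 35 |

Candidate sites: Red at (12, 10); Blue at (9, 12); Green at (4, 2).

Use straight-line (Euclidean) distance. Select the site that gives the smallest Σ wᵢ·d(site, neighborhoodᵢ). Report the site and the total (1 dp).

Total weighted distance at each candidate:
  Red (12, 10): total = 1678.7
  Blue (9, 12): total = 1442.4
  Green (4, 2): total = 981.3
Minimum is at Green with total 981.3 mi.

Green, total 981.3 mi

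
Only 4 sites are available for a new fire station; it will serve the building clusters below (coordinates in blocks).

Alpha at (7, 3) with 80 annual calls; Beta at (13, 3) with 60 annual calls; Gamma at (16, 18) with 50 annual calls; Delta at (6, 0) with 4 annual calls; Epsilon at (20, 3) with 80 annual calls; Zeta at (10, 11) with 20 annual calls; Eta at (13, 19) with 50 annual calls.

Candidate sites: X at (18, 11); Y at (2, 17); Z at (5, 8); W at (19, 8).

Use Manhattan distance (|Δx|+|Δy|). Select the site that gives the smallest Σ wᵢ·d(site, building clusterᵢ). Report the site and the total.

W, total 4324 blocks

Total weighted distance at each candidate:
  X (18, 11): total = 4452
  Y (2, 17): total = 7344
  Z (5, 8): total = 5136
  W (19, 8): total = 4324
Minimum is at W with total 4324 blocks.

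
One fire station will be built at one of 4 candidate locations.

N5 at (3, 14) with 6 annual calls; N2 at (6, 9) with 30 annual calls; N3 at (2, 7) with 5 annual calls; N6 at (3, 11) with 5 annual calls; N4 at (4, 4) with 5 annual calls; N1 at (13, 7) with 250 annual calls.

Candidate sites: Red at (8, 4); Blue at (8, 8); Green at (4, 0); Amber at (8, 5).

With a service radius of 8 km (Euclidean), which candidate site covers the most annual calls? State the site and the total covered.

Blue, covering 301

Coverage radius r = 8 km; a point is covered iff (Δx)²+(Δy)² ≤ 8² = 64.
  Red (8, 4): covers {N2, N3, N4, N1} → 290
  Blue (8, 8): covers {N5, N2, N3, N6, N4, N1} → 301
  Green (4, 0): covers {N3, N4} → 10
  Amber (8, 5): covers {N2, N3, N6, N4, N1} → 295
Maximum coverage at Blue: 301 annual calls.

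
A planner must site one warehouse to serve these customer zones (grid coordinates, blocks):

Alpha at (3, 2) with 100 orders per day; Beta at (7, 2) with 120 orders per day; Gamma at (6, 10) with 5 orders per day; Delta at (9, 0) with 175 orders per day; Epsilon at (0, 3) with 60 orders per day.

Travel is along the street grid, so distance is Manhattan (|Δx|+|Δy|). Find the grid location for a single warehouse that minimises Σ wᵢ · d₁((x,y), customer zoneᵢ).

Manhattan distance separates: Σwᵢ(|x−xᵢ|+|y−yᵢ|) = Σwᵢ|x−xᵢ| + Σwᵢ|y−yᵢ|, so x and y are optimised independently as 1-D weighted medians.
Total weight W = 460; half = 230.
x-coordinate, sorted with cumulative weight:
  x=0 (Epsilon, w=60) cum 60
  x=3 (Alpha, w=100) cum 160
  x=6 (Gamma, w=5) cum 165
  x=7 (Beta, w=120) cum 285  ← median
  x=9 (Delta, w=175) cum 460
⇒ x* = 7
y-coordinate, sorted with cumulative weight:
  y=0 (Delta, w=175) cum 175
  y=2 (Alpha, w=100) cum 275  ← median
  y=2 (Beta, w=120) cum 395
  y=3 (Epsilon, w=60) cum 455
  y=10 (Gamma, w=5) cum 460
⇒ y* = 2

(7, 2)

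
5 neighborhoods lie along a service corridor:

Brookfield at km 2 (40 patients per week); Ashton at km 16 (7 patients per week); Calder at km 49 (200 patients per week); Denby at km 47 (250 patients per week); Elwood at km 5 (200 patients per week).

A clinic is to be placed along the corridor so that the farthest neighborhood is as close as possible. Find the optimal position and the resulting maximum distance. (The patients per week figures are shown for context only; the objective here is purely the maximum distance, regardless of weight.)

The 1-center on a line is the midpoint of the two extreme points: leftmost at 2, rightmost at 49.
Optimal location = (2 + 49)/2 = 25.5; maximum distance = (49 − 2)/2 = 23.5.

location 25.5, max distance 23.5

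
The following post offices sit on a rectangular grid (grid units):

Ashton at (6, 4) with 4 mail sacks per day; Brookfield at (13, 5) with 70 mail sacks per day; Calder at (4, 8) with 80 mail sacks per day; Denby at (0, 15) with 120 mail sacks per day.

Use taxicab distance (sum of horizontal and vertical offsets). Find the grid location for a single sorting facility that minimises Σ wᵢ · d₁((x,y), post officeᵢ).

(4, 8)

Manhattan distance separates: Σwᵢ(|x−xᵢ|+|y−yᵢ|) = Σwᵢ|x−xᵢ| + Σwᵢ|y−yᵢ|, so x and y are optimised independently as 1-D weighted medians.
Total weight W = 274; half = 137.
x-coordinate, sorted with cumulative weight:
  x=0 (Denby, w=120) cum 120
  x=4 (Calder, w=80) cum 200  ← median
  x=6 (Ashton, w=4) cum 204
  x=13 (Brookfield, w=70) cum 274
⇒ x* = 4
y-coordinate, sorted with cumulative weight:
  y=4 (Ashton, w=4) cum 4
  y=5 (Brookfield, w=70) cum 74
  y=8 (Calder, w=80) cum 154  ← median
  y=15 (Denby, w=120) cum 274
⇒ y* = 8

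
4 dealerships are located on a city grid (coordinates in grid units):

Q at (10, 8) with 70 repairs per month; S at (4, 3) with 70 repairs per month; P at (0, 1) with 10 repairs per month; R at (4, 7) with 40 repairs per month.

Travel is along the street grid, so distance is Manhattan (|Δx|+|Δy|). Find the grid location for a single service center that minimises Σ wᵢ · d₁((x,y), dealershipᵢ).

(4, 7)

Manhattan distance separates: Σwᵢ(|x−xᵢ|+|y−yᵢ|) = Σwᵢ|x−xᵢ| + Σwᵢ|y−yᵢ|, so x and y are optimised independently as 1-D weighted medians.
Total weight W = 190; half = 95.
x-coordinate, sorted with cumulative weight:
  x=0 (P, w=10) cum 10
  x=4 (S, w=70) cum 80
  x=4 (R, w=40) cum 120  ← median
  x=10 (Q, w=70) cum 190
⇒ x* = 4
y-coordinate, sorted with cumulative weight:
  y=1 (P, w=10) cum 10
  y=3 (S, w=70) cum 80
  y=7 (R, w=40) cum 120  ← median
  y=8 (Q, w=70) cum 190
⇒ y* = 7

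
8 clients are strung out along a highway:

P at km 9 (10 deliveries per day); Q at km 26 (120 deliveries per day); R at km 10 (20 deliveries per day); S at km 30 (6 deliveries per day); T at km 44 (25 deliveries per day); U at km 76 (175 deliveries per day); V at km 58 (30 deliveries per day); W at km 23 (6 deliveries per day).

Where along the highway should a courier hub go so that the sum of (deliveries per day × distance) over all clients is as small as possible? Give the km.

x = 58

For a sum of weighted absolute distances on a line, the optimum is the weighted median (not the mean). Total weight W = 392; half-weight = 196.
Sort by position and accumulate weight:
  km 9 (P, w=10) → cum 10
  km 10 (R, w=20) → cum 30
  km 23 (W, w=6) → cum 36
  km 26 (Q, w=120) → cum 156
  km 30 (S, w=6) → cum 162
  km 44 (T, w=25) → cum 187
  km 58 (V, w=30) → cum 217  ≥ 196 → median here
  km 76 (U, w=175) → cum 392
Optimal location: km 58.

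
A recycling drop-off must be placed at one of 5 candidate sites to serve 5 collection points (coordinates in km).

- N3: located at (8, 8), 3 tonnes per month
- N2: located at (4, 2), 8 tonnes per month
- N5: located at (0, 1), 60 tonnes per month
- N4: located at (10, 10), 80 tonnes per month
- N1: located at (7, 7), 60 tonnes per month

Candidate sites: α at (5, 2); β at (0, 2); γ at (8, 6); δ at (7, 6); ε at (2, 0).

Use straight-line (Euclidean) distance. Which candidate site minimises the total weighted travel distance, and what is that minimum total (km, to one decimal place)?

Total weighted distance at each candidate:
  α (5, 2): total = 1411.9
  β (0, 2): total = 1662.6
  γ (8, 6): total = 1059.9
  δ (7, 6): total = 1022.8
  ε (2, 0): total = 1727.4
Minimum is at δ with total 1022.8 km.

δ, total 1022.8 km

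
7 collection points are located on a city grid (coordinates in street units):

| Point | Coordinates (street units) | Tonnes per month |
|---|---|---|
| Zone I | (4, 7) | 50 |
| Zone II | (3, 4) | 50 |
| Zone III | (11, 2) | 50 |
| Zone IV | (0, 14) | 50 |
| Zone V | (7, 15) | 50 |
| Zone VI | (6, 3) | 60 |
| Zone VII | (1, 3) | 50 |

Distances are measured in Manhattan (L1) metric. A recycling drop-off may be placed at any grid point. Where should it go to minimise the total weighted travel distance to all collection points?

Manhattan distance separates: Σwᵢ(|x−xᵢ|+|y−yᵢ|) = Σwᵢ|x−xᵢ| + Σwᵢ|y−yᵢ|, so x and y are optimised independently as 1-D weighted medians.
Total weight W = 360; half = 180.
x-coordinate, sorted with cumulative weight:
  x=0 (Zone IV, w=50) cum 50
  x=1 (Zone VII, w=50) cum 100
  x=3 (Zone II, w=50) cum 150
  x=4 (Zone I, w=50) cum 200  ← median
  x=6 (Zone VI, w=60) cum 260
  x=7 (Zone V, w=50) cum 310
  x=11 (Zone III, w=50) cum 360
⇒ x* = 4
y-coordinate, sorted with cumulative weight:
  y=2 (Zone III, w=50) cum 50
  y=3 (Zone VI, w=60) cum 110
  y=3 (Zone VII, w=50) cum 160
  y=4 (Zone II, w=50) cum 210  ← median
  y=7 (Zone I, w=50) cum 260
  y=14 (Zone IV, w=50) cum 310
  y=15 (Zone V, w=50) cum 360
⇒ y* = 4

(4, 4)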